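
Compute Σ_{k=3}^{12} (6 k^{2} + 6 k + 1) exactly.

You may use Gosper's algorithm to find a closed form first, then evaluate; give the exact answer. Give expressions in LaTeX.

Σ = 4330

The ratio is (6*k**2 + 18*k + 13)/(6*k**2 + 6*k + 1).
Gosper form: A/B · C(k+1)/C(k) with A=1, B=1, C=k**2 + k + 1/6.
Solve (1)·f(k+1) − (1)·f(k) = k**2 + k + 1/6.
d = 3 from the (0,0,2) case.
Coefficient equations give f(k) = k*(2*k**2 - 1)/6.
Certificate R = B(k−1)f/C = k*(2*k**2 - 1)/(6*k**2 + 6*k + 1) gives s_k = 2*k**3 - k.
Check: Δs_k = 6*k**2 + 6*k + 1. ✓
Sum = s_(13) − s_(3); s_(13) = 4381, s_(3) = 51 ⇒ 4330.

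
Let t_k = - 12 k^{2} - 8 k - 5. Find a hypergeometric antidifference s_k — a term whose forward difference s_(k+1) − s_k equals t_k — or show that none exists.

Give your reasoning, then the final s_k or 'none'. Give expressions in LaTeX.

r(k) = (12*k**2 + 32*k + 25)/(12*k**2 + 8*k + 5) after simplifying.
So A=1 and B=1, with C=k**2 + 2*k/3 + 5/12.
Need (1)·f(k+1) − (1)·f(k) = k**2 + 2*k/3 + 5/12.
deg f ≤ 3 (via 0,0,2).
Solve for f: f(k) = k*(4*k**2 - 2*k + 3)/12 (degree 3 ≤ 3).
Certificate R = B(k−1)f/C = k*(4*k**2 - 2*k + 3)/(12*k**2 + 8*k + 5) gives s_k = k*(-4*k**2 + 2*k - 3).
s_(k+1) − s_k = -12*k**2 - 8*k - 5 = t_k.

s_k = k \left(- 4 k^{2} + 2 k - 3\right)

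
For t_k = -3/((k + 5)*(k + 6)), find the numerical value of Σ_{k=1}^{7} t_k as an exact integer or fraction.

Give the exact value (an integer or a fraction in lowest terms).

t_(k+1)/t_k = (k + 5)/(k + 7).
Gosper form: A/B · C(k+1)/C(k) with A=k + 5, B=k + 7, C=1.
Set up (k + 5)·f(k+1) − (k + 6)·f(k) − (1) = 0.
Bound: deg f ≤ 1.
Coefficient equations give f(k) = k/5.
R(k) = B(k−1)·f(k)/C(k) = k*(k + 6)/5; s_k = R·t_k = -3*k/(5*k + 25).
Verify: -3/(k**2 + 11*k + 30) matches t_k.
Σ_(k=1)^(7) t_k = s_(8) − s_(1) = -24/65 − (-1/10) = -7/26.

Σ = -7/26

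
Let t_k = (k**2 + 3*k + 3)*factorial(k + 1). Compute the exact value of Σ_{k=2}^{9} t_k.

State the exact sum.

Σ = 439084782

t_(k+1)/t_k = (k + 2)*(3*k + (k + 1)**2 + 6)/(k**2 + 3*k + 3).
A = k + 2, B = 1, C = k**2 + 3*k + 3.
f must satisfy (k + 2)·f(k+1) − (1)·f(k) = k**2 + 3*k + 3.
Degrees (1,0,2) ⇒ d ≤ 1.
Solving with deg f ≤ 1: f(k) = k + 1.
So s_k = (B(k−1)f/C)·t_k = ((k + 1)/(k**2 + 3*k + 3))·t_k = (k + 1)*factorial(k + 1).
Δs = (k**2 + 3*k + 3)*factorial(k + 1), as required.
Σ_(k=2)^(9) t_k = s_(10) − s_(2) = 439084800 − (18) = 439084782.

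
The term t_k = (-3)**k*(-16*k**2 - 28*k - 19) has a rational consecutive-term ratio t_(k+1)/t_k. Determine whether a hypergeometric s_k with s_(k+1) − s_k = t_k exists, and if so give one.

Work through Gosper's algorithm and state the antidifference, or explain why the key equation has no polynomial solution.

t_(k+1)/t_k = 3*(-16*k**2 - 60*k - 63)/(16*k**2 + 28*k + 19).
Normal form (A,B,C) = (-3, 1, k**2 + 7*k/4 + 19/16).
Need (-3)·f(k+1) − (1)·f(k) = k**2 + 7*k/4 + 19/16.
Degrees (0,0,2) ⇒ d ≤ 2.
A polynomial solution: f(k) = -(4*k**2 + k + 1)/16.
So s_k = (B(k−1)f/C)·t_k = (-(4*k**2 + k + 1)/(16*k**2 + 28*k + 19))·t_k = (-3)**k*(4*k**2 + k + 1).
Verify: (-3)**k*(-16*k**2 - 28*k - 19) matches t_k.

s_k = (-3)**k*(4*k**2 + k + 1)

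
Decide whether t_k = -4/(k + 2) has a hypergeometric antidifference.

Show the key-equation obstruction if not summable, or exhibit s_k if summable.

No — the linear system for f has no solution.

The ratio is (k + 2)/(k + 3).
Factor: A=k + 2; B=k + 3; C=1.
Need (k + 2)·f(k+1) − (k + 2)·f(k) = 1.
d = 0 from the (1,1,0) case.
Generic f = c0 gives residual -1; -1 = 0 cannot hold, so t_k is not Gosper-summable.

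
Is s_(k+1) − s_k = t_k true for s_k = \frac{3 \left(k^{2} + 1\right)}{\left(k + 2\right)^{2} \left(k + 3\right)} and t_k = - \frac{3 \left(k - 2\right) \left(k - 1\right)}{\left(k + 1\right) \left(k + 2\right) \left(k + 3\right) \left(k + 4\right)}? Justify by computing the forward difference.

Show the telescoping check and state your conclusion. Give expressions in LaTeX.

s_(k+1) = 3*((k + 1)**2 + 1)/((k + 3)**2*(k + 4))
s_(k+1) − s_k = 3*(-k**3 + k**2 + 9*k - 4)/(k**5 + 14*k**4 + 77*k**3 + 208*k**2 + 276*k + 144)
(s_(k+1) − s_k) − t_k = 3*(2*k**3 + 3*k**2 - 3*k + 8)/(k**6 + 15*k**5 + 91*k**4 + 285*k**3 + 484*k**2 + 420*k + 144)

Invalid: residual \frac{3 \left(2 k^{3} + 3 k^{2} - 3 k + 8\right)}{k^{6} + 15 k^{5} + 91 k^{4} + 285 k^{3} + 484 k^{2} + 420 k + 144} ≠ 0.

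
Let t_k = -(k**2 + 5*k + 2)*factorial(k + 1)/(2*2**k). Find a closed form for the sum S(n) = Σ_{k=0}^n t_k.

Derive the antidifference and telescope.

S(n) = 2**(-n - 1)*(2**(n + 3) - n**3*factorial(n) - 8*n**2*factorial(n) - 17*n*factorial(n) - 10*factorial(n))

Step 1: r(k) = (k + 2)*(5*k + (k + 1)**2 + 7)/(2*(k**2 + 5*k + 2)).
So A=k/2 + 1 and B=1, with C=k**2 + 5*k + 2.
Set up (k/2 + 1)·f(k+1) − (1)·f(k) − (k**2 + 5*k + 2) = 0.
d = 1 from the (1,0,2) case.
Coefficient equations give f(k) = 2*(k + 4).
Then R = B(k−1)f/C = 2*(k + 4)/(k**2 + 5*k + 2), so s_k = R(k)·t_k = -(k + 4)*factorial(k + 1)/2**k.
Verify: -(k**2 + 5*k + 2)*factorial(k + 1)/(2*2**k) matches t_k.
s_(n+1) = -2**(-n - 1)*(n + 5)*factorial(n + 2) and s_(0) = -4, so S(n) = 2**(-n - 1)*(2**(n + 3) - n**3*factorial(n) - 8*n**2*factorial(n) - 17*n*factorial(n) - 10*factorial(n)).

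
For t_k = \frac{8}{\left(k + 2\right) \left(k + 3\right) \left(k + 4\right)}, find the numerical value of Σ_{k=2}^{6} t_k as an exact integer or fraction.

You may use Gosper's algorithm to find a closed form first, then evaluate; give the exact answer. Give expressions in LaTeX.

The ratio is (k + 2)/(k + 5).
A = k + 2, B = k + 5, C = 1.
f must satisfy (k + 2)·f(k+1) − (k + 4)·f(k) = 1.
d = 2 from the (1,1,0) case.
Match coefficients ⇒ f(k) = k*(k + 5)/12.
R(k) = B(k−1)·f(k)/C(k) = k*(k + 4)*(k + 5)/12; s_k = R·t_k = 2*k*(k + 5)/(3*(k + 2)*(k + 3)).
Verify: 8/(k**3 + 9*k**2 + 26*k + 24) matches t_k.
Σ_(k=2)^(6) t_k = s_(7) − s_(2) = 28/45 − (7/15) = 7/45.

Σ = 7/45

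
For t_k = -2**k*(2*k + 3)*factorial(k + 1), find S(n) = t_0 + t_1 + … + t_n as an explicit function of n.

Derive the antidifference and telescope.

The ratio is 2*(k + 2)*(2*k + 5)/(2*k + 3).
A = 2*k + 4, B = 1, C = k + 3/2.
Need (2*k + 4)·f(k+1) − (1)·f(k) = k + 3/2.
From deg A=1, deg B=0, deg C=1: d=0.
A polynomial solution: f(k) = 1/2.
Get s_k = R·t_k = -2**k*factorial(k + 1) with R(k) = B(k−1)f(k)/C(k) = 1/(2*k + 3).
s_(k+1) − s_k = -2**k*(2*k + 3)*factorial(k + 1) = t_k.
Σ_(k=0)^n t_k = s_(n+1) − s_(0) = (-2**(n + 1)*factorial(n + 2)) − (-1), i.e. -2*2**n*factorial(n + 2) + 1.

S(n) = -2*2**n*factorial(n + 2) + 1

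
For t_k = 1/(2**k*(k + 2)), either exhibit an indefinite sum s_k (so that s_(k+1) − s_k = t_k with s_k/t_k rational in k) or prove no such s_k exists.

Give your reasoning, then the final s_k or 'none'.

none — t_k is not Gosper-summable

t_(k+1)/t_k = (k + 2)/(2*(k + 3)).
Factor: A=k/2 + 1; B=k + 3; C=1.
f must satisfy (k/2 + 1)·f(k+1) − (k + 2)·f(k) = 1.
From deg A=1, deg B=1, deg C=0: d=-1.
d = -1 < 0 ⇒ no nonzero polynomial f; not summable.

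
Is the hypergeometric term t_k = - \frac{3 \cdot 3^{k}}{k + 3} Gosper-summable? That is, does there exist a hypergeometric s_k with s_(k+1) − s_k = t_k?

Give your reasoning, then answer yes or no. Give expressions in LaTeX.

t_(k+1)/t_k = 3*(k + 3)/(k + 4).
Take A(k)=3*k + 9, B(k)=k + 4, C(k)=1.
Set up (3*k + 9)·f(k+1) − (k + 3)·f(k) − (1) = 0.
deg f ≤ -1 (via 1,1,0).
deg f ≤ -1 is impossible — no certificate.

No. Not Gosper-summable.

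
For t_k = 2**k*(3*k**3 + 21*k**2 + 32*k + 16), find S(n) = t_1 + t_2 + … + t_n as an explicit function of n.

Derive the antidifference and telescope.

S(n) = 6*2**n*n**3 + 24*2**n*n**2 + 34*2**n*n + 16*2**n - 16

r(k) = 2*(3*k**3 + 30*k**2 + 83*k + 72)/(3*k**3 + 21*k**2 + 32*k + 16) after simplifying.
Factor: A=2; B=1; C=k**3 + 7*k**2 + 32*k/3 + 16/3.
f must satisfy (2)·f(k+1) − (1)·f(k) = k**3 + 7*k**2 + 32*k/3 + 16/3.
Degrees (0,0,3) ⇒ d ≤ 3.
A polynomial solution: f(k) = k*(3*k**2 + 3*k + 2)/3.
Certificate R = B(k−1)f/C = k*(3*k**2 + 3*k + 2)/(3*k**3 + 21*k**2 + 32*k + 16) gives s_k = 2**k*k*(3*k**2 + 3*k + 2).
Check: Δs_k = 2**k*(3*k**3 + 21*k**2 + 32*k + 16). ✓
Evaluate: s_(n+1) = 2**(n + 1)*(3*n**3 + 12*n**2 + 17*n + 8); subtract s_(1) = 16 ⇒ S(n) = 6*2**n*n**3 + 24*2**n*n**2 + 34*2**n*n + 16*2**n - 16.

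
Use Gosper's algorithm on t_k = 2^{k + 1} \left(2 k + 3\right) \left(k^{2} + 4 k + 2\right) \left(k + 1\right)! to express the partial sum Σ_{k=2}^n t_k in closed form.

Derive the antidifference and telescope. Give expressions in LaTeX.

S(n) = 4 \cdot 2^{n} n^{4} n! + 28 \cdot 2^{n} n^{3} n! + 60 \cdot 2^{n} n^{2} n! + 44 \cdot 2^{n} n n! + 8 \cdot 2^{n} n! - 288

Step 1: r(k) = 2*(k + 2)*(2*k + 5)*(4*k + (k + 1)**2 + 6)/((2*k + 3)*(k**2 + 4*k + 2)).
A = 2*k + 4, B = 1, C = k**3 + 11*k**2/2 + 8*k + 3.
Set up (2*k + 4)·f(k+1) − (1)·f(k) − (k**3 + 11*k**2/2 + 8*k + 3) = 0.
Degrees (1,0,3) ⇒ d ≤ 2.
Coefficient equations give f(k) = (k**2 + 2*k - 2)/2.
Get s_k = R·t_k = 2**(k + 1)*(k**2 + 2*k - 2)*factorial(k + 1) with R(k) = B(k−1)f(k)/C(k) = (k**2 + 2*k - 2)/((2*k + 3)*(k**2 + 4*k + 2)).
Δs = 2**(k + 1)*(2*k + 3)*(k**2 + 4*k + 2)*factorial(k + 1), as required.
Evaluate: s_(n+1) = 2**(n + 2)*(n**2 + 4*n + 1)*factorial(n + 2); subtract s_(2) = 288 ⇒ S(n) = 4*2**n*n**4*factorial(n) + 28*2**n*n**3*factorial(n) + 60*2**n*n**2*factorial(n) + 44*2**n*n*factorial(n) + 8*2**n*factorial(n) - 288.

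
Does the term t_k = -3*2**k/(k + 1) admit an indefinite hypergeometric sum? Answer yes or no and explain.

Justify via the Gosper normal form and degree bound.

No — t_k has no hypergeometric antidifference.

r(k) = 2*(k + 1)/(k + 2) after simplifying.
Normal form (A,B,C) = (2*k + 2, k + 2, 1).
f must satisfy (2*k + 2)·f(k+1) − (k + 1)·f(k) = 1.
Degrees (1,1,0) ⇒ d ≤ -1.
Negative degree bound (-1): no f exists, t_k not Gosper-summable.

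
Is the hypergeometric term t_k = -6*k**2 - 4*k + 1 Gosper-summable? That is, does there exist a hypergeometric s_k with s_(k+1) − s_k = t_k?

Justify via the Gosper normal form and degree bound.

t_(k+1)/t_k = (6*k**2 + 16*k + 9)/(6*k**2 + 4*k - 1).
A = 1, B = 1, C = k**2 + 2*k/3 - 1/6.
Solve (1)·f(k+1) − (1)·f(k) = k**2 + 2*k/3 - 1/6.
Degrees (0,0,2) ⇒ d ≤ 3.
A polynomial solution: f(k) = k*(2*k**2 - k - 2)/6.
Certificate R = B(k−1)f/C = k*(2*k**2 - k - 2)/(6*k**2 + 4*k - 1) gives s_k = k*(-2*k**2 + k + 2).
Verify: -6*k**2 - 4*k + 1 matches t_k.

Yes. s_k = k*(-2*k**2 + k + 2).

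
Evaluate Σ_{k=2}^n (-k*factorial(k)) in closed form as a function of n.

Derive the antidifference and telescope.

Compute t_(k+1)/t_k: get (k + 1)**2/k.
So A=k + 1 and B=1, with C=k.
Need (k + 1)·f(k+1) − (1)·f(k) = k.
Bound: deg f ≤ 0.
Solve for f: f(k) = 1 (degree 0 ≤ 0).
So s_k = (B(k−1)f/C)·t_k = (1/k)·t_k = -factorial(k).
Check: Δs_k = -k*factorial(k). ✓
Evaluate: s_(n+1) = -factorial(n + 1); subtract s_(2) = -2 ⇒ S(n) = -n*factorial(n) - factorial(n) + 2.

S(n) = -n*factorial(n) - factorial(n) + 2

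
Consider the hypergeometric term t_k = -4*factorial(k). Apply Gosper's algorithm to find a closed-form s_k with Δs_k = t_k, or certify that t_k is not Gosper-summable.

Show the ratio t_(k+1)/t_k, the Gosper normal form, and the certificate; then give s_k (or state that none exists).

none (Gosper's algorithm certifies no s_k)

r(k) = k + 1 after simplifying.
Normal form (A,B,C) = (k + 1, 1, 1).
Key eq: (k + 1)·f(k+1) = (1)·f(k) + (1).
d = -1 from the (1,0,0) case.
Bound -1 < 0, so the key equation has no polynomial solution.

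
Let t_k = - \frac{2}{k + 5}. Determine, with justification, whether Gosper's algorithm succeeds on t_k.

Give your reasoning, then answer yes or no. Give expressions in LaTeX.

Step 1: r(k) = (k + 5)/(k + 6).
A = k + 5, B = k + 6, C = 1.
f must satisfy (k + 5)·f(k+1) − (k + 5)·f(k) = 1.
Degrees (1,1,0) ⇒ d ≤ 0.
Generic f = c0 gives residual -1; -1 = 0 cannot hold, so t_k is not Gosper-summable.

No; the coefficient equations for f are inconsistent.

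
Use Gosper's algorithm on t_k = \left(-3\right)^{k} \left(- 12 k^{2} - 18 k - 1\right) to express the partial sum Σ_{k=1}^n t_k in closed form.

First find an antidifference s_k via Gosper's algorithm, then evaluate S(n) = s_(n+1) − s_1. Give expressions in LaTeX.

r(k) = 3*(-12*k**2 - 42*k - 31)/(12*k**2 + 18*k + 1) after simplifying.
So A=-3 and B=1, with C=k**2 + 3*k/2 + 1/12.
Set up (-3)·f(k+1) − (1)·f(k) − (k**2 + 3*k/2 + 1/12) = 0.
d = 2 from the (0,0,2) case.
Match coefficients ⇒ f(k) = -(3*k**2 - 2)/12.
R(k) = B(k−1)·f(k)/C(k) = -(3*k**2 - 2)/(12*k**2 + 18*k + 1); s_k = R·t_k = (-3)**k*(3*k**2 - 2).
Check: Δs_k = (-3)**k*(-12*k**2 - 18*k - 1). ✓
Σ_(k=1)^n t_k = s_(n+1) − s_(1) = ((-3)**(n + 1)*(3*n**2 + 6*n + 1)) − (-3), i.e. -9*(-3)**n*n**2 - 18*(-3)**n*n - 3*(-3)**n + 3.

S(n) = - 9 \left(-3\right)^{n} n^{2} - 18 \left(-3\right)^{n} n - 3 \left(-3\right)^{n} + 3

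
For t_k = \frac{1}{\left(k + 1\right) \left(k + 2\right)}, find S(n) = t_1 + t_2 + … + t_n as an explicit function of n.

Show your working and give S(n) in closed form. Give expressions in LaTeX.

Step 1: r(k) = (k + 1)/(k + 3).
So A=k + 1 and B=k + 3, with C=1.
Set up (k + 1)·f(k+1) − (k + 2)·f(k) − (1) = 0.
From deg A=1, deg B=1, deg C=0: d=1.
Match coefficients ⇒ f(k) = k.
R(k) = B(k−1)·f(k)/C(k) = k*(k + 2); s_k = R·t_k = k/(k + 1).
Check: Δs_k = 1/(k**2 + 3*k + 2). ✓
s_(n+1) = (n + 1)/(n + 2) and s_(1) = 1/2, so S(n) = n/(2*(n + 2)).

S(n) = \frac{n}{2 \left(n + 2\right)}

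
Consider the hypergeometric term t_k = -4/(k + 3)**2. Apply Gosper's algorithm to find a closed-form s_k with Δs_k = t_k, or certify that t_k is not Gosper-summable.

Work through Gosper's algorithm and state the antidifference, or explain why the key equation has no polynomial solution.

not Gosper-summable; s_k does not exist

t_(k+1)/t_k = (k + 3)**2/(k + 4)**2.
Normal form (A,B,C) = (k**2 + 6*k + 9, k**2 + 8*k + 16, 1).
Need (k**2 + 6*k + 9)·f(k+1) − (k**2 + 6*k + 9)·f(k) = 1.
deg f ≤ 0 (via 2,2,0).
f = c0 ⇒ A·f(k+1) − B(k−1)·f(k) − C = -1. The system {-1 = 0} is inconsistent; no antidifference.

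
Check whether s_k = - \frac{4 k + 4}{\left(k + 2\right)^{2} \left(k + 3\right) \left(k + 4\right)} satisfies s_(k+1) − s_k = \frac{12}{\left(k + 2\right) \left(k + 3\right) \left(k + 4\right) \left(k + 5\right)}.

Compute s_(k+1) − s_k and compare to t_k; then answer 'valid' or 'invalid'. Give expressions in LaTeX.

s_(k+1) = 4*(-k - 2)/((k + 3)**2*(k + 4)*(k + 5))
s_(k+1) − s_k = 4*(3*k**2 + 11*k + 7)/(k**6 + 19*k**5 + 147*k**4 + 593*k**3 + 1316*k**2 + 1524*k + 720)
(s_(k+1) − s_k) − t_k = 4*(-4*k - 11)/(k**6 + 19*k**5 + 147*k**4 + 593*k**3 + 1316*k**2 + 1524*k + 720)

Invalid: residual \frac{4 \left(- 4 k - 11\right)}{k^{6} + 19 k^{5} + 147 k^{4} + 593 k^{3} + 1316 k^{2} + 1524 k + 720} ≠ 0.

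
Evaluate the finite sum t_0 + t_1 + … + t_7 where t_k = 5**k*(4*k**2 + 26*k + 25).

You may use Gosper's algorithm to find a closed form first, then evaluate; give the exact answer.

Σ = 37500000

Ratio r(k) = 5*(4*k**2 + 34*k + 55)/(4*k**2 + 26*k + 25).
A = 5, B = 1, C = k**2 + 13*k/2 + 25/4.
Set up (5)·f(k+1) − (1)·f(k) − (k**2 + 13*k/2 + 25/4) = 0.
Bound: deg f ≤ 2.
Coefficient equations give f(k) = k*(k + 4)/4.
Then R = B(k−1)f/C = k*(k + 4)/(4*k**2 + 26*k + 25), so s_k = R(k)·t_k = 5**k*k*(k + 4).
Δs = 5**k*(4*k**2 + 26*k + 25), as required.
Σ_(k=0)^(7) t_k = s_(8) − s_(0) = 37500000 − (0) = 37500000.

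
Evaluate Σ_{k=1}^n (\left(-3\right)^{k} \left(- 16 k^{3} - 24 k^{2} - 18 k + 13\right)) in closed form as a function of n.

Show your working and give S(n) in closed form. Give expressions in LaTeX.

S(n) = - 12 \left(-3\right)^{n} n^{3} - 27 \left(-3\right)^{n} n^{2} - 18 \left(-3\right)^{n} n + 9 \left(-3\right)^{n} - 9

Ratio r(k) = 3*(-16*k**3 - 72*k**2 - 114*k - 45)/(16*k**3 + 24*k**2 + 18*k - 13).
Factor: A=-3; B=1; C=k**3 + 3*k**2/2 + 9*k/8 - 13/16.
Key eq: (-3)·f(k+1) = (1)·f(k) + (k**3 + 3*k**2/2 + 9*k/8 - 13/16).
Degrees (0,0,3) ⇒ d ≤ 3.
Solving with deg f ≤ 3: f(k) = -(4*k**3 - 3*k**2 - 4)/16.
So s_k = (B(k−1)f/C)·t_k = (-(4*k**3 - 3*k**2 - 4)/(16*k**3 + 24*k**2 + 18*k - 13))·t_k = (-3)**k*(4*k**3 - 3*k**2 - 4).
Verify: (-3)**k*(-16*k**3 - 24*k**2 - 18*k + 13) matches t_k.
s_(n+1) = (-3)**(n + 1)*(4*n**3 + 9*n**2 + 6*n - 3) and s_(1) = 9, so S(n) = -12*(-3)**n*n**3 - 27*(-3)**n*n**2 - 18*(-3)**n*n + 9*(-3)**n - 9.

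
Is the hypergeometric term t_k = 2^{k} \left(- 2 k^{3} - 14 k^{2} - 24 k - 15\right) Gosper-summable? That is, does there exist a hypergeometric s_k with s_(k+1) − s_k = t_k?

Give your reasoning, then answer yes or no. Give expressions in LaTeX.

Yes. s_k = 2^{k} \left(- 2 k^{3} - 2 k^{2} - 4 k + 1\right).

The ratio is 2*(2*k**3 + 20*k**2 + 58*k + 55)/(2*k**3 + 14*k**2 + 24*k + 15).
Normal form (A,B,C) = (2, 1, k**3 + 7*k**2 + 12*k + 15/2).
Set up (2)·f(k+1) − (1)·f(k) − (k**3 + 7*k**2 + 12*k + 15/2) = 0.
Degrees (0,0,3) ⇒ d ≤ 3.
Coefficient equations give f(k) = (2*k**3 + 2*k**2 + 4*k - 1)/2.
So s_k = (B(k−1)f/C)·t_k = ((2*k**3 + 2*k**2 + 4*k - 1)/(2*k**3 + 14*k**2 + 24*k + 15))·t_k = 2**k*(-2*k**3 - 2*k**2 - 4*k + 1).
s_(k+1) − s_k = 2**k*(-2*k**3 - 14*k**2 - 24*k - 15) = t_k.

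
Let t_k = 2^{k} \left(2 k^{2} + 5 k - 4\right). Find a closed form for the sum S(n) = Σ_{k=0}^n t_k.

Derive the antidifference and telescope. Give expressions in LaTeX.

Compute t_(k+1)/t_k: get 2*(2*k**2 + 9*k + 3)/(2*k**2 + 5*k - 4).
Gosper form: A/B · C(k+1)/C(k) with A=2, B=1, C=k**2 + 5*k/2 - 2.
Need (2)·f(k+1) − (1)·f(k) = k**2 + 5*k/2 - 2.
Degrees (0,0,2) ⇒ d ≤ 2.
Coefficient equations give f(k) = (k - 2)*(2*k + 1)/2.
Get s_k = R·t_k = 2**k*(2*k**2 - 3*k - 2) with R(k) = B(k−1)f(k)/C(k) = (k - 2)*(2*k + 1)/(2*k**2 + 5*k - 4).
Verify: 2**k*(2*k**2 + 5*k - 4) matches t_k.
s_(n+1) = 2**(n + 1)*(2*n**2 + n - 3) and s_(0) = -2, so S(n) = 4*2**n*n**2 + 2*2**n*n - 6*2**n + 2.

S(n) = 4 \cdot 2^{n} n^{2} + 2 \cdot 2^{n} n - 6 \cdot 2^{n} + 2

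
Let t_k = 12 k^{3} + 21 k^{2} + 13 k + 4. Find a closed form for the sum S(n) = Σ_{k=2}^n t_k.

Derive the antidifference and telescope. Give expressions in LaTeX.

t_(k+1)/t_k = (12*k**3 + 57*k**2 + 91*k + 50)/(12*k**3 + 21*k**2 + 13*k + 4).
Gosper form: A/B · C(k+1)/C(k) with A=1, B=1, C=k**3 + 7*k**2/4 + 13*k/12 + 1/3.
Key eq: (1)·f(k+1) = (1)·f(k) + (k**3 + 7*k**2/4 + 13*k/12 + 1/3).
Degrees (0,0,3) ⇒ d ≤ 4.
Coefficient equations give f(k) = k*(k + 1)*(3*k**2 - 2*k + 1)/12.
Get s_k = R·t_k = k*(3*k**3 + k**2 - k + 1) with R(k) = B(k−1)f(k)/C(k) = k*(3*k**2 - 2*k + 1)/(12*k**2 + 9*k + 4).
s_(k+1) − s_k = 12*k**3 + 21*k**2 + 13*k + 4 = t_k.
s_(n+1) = 3*n**4 + 13*n**3 + 20*n**2 + 14*n + 4 and s_(2) = 54, so S(n) = 3*n**4 + 13*n**3 + 20*n**2 + 14*n - 50.

S(n) = 3 n^{4} + 13 n^{3} + 20 n^{2} + 14 n - 50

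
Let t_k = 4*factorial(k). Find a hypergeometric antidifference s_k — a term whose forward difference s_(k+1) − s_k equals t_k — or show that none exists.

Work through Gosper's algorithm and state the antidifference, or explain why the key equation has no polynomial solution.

not Gosper-summable; s_k does not exist

Step 1: r(k) = k + 1.
Take A(k)=k + 1, B(k)=1, C(k)=1.
Need (k + 1)·f(k+1) − (1)·f(k) = 1.
From deg A=1, deg B=0, deg C=0: d=-1.
deg f ≤ -1 is impossible — no certificate.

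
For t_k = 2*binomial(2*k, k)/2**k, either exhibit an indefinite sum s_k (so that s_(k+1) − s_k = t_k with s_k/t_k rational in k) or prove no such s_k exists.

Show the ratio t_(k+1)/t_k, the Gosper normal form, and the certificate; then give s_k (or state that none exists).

none — t_k is not Gosper-summable

The ratio is (2*k + 1)/(k + 1).
Gosper form: A/B · C(k+1)/C(k) with A=2*k + 1, B=k + 1, C=1.
Set up (2*k + 1)·f(k+1) − (k)·f(k) − (1) = 0.
From deg A=1, deg B=1, deg C=0: d=-1.
d = -1 < 0 ⇒ no nonzero polynomial f; not summable.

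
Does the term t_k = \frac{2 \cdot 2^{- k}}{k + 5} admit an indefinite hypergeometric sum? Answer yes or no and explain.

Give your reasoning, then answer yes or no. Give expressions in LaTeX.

Step 1: r(k) = (k + 5)/(2*(k + 6)).
So A=k/2 + 5/2 and B=k + 6, with C=1.
Key eq: (k/2 + 5/2)·f(k+1) = (k + 5)·f(k) + (1).
deg f ≤ -1 (via 1,1,0).
d = -1 < 0 ⇒ no nonzero polynomial f; not summable.

No — t_k has no hypergeometric antidifference.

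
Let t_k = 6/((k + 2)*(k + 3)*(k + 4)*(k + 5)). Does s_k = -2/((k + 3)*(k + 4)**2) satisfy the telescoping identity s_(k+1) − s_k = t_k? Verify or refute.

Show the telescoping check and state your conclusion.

s_(k+1) = -2/((k + 4)*(k + 5)**2)
s_(k+1) − s_k = 2*(3*k + 13)/(k**5 + 21*k**4 + 175*k**3 + 723*k**2 + 1480*k + 1200)
(s_(k+1) − s_k) − t_k = 4*(-4*k - 17)/(k**6 + 23*k**5 + 217*k**4 + 1073*k**3 + 2926*k**2 + 4160*k + 2400)

Invalid: residual 4*(-4*k - 17)/(k**6 + 23*k**5 + 217*k**4 + 1073*k**3 + 2926*k**2 + 4160*k + 2400) ≠ 0.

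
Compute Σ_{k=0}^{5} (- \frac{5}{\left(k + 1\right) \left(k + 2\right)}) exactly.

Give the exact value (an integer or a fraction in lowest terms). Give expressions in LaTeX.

Step 1: r(k) = (k + 1)/(k + 3).
Normal form (A,B,C) = (k + 1, k + 3, 1).
Key eq: (k + 1)·f(k+1) = (k + 2)·f(k) + (1).
deg f ≤ 1 (via 1,1,0).
Coefficient equations give f(k) = k.
R(k) = B(k−1)·f(k)/C(k) = k*(k + 2); s_k = R·t_k = -5*k/(k + 1).
s_(k+1) − s_k = -5/(k**2 + 3*k + 2) = t_k.
Telescoping: Σ = s_(6) − s_(0) = -30/7 − (0) = -30/7.

Σ = -30/7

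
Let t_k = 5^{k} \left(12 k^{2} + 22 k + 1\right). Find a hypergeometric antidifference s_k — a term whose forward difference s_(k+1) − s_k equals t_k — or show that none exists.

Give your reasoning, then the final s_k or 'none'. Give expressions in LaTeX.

s_k = 5^{k} \left(3 k^{2} - 2 k - 1\right)

Ratio r(k) = 5*(12*k**2 + 46*k + 35)/(12*k**2 + 22*k + 1).
Gosper form: A/B · C(k+1)/C(k) with A=5, B=1, C=k**2 + 11*k/6 + 1/12.
f must satisfy (5)·f(k+1) − (1)·f(k) = k**2 + 11*k/6 + 1/12.
Degrees (0,0,2) ⇒ d ≤ 2.
Solving with deg f ≤ 2: f(k) = (k - 1)*(3*k + 1)/12.
R(k) = B(k−1)·f(k)/C(k) = (k - 1)*(3*k + 1)/(12*k**2 + 22*k + 1); s_k = R·t_k = 5**k*(3*k**2 - 2*k - 1).
Check: Δs_k = 5**k*(12*k**2 + 22*k + 1). ✓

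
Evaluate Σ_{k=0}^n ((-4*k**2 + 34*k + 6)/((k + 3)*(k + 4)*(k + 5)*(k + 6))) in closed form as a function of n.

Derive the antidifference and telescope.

r(k) = (k + 3)*(17*k - 2*(k + 1)**2 + 20)/((k + 7)*(-2*k**2 + 17*k + 3)) after simplifying.
A = k + 3, B = k + 7, C = k**2 - 17*k/2 - 3/2.
Need (k + 3)·f(k+1) − (k + 6)·f(k) = k**2 - 17*k/2 - 3/2.
Bound: deg f ≤ 3.
Coefficient equations give f(k) = -k*(k**2 + 252*k - 133)/240.
Get s_k = R·t_k = k*(k**2 + 252*k - 133)/(60*(k + 3)*(k + 4)*(k + 5)) with R(k) = B(k−1)f(k)/C(k) = -k*(k + 6)*(k**2 + 252*k - 133)/(120*(2*k**2 - 17*k - 3)).
Check: Δs_k = 2*(-2*k**2 + 17*k + 3)/(k**4 + 18*k**3 + 119*k**2 + 342*k + 360). ✓
s_(n+1) = (n**3 + 255*n**2 + 374*n + 120)/(60*(n**3 + 15*n**2 + 74*n + 120)) and s_(0) = 0, so S(n) = (n**3 + 255*n**2 + 374*n + 120)/(60*(n**3 + 15*n**2 + 74*n + 120)).

S(n) = (n**3 + 255*n**2 + 374*n + 120)/(60*(n**3 + 15*n**2 + 74*n + 120))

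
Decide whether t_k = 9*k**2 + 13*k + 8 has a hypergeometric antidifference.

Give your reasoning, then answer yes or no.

Yes. s_k = k*(3*k**2 + 2*k + 3).

t_(k+1)/t_k = (9*k**2 + 31*k + 30)/(9*k**2 + 13*k + 8).
Take A(k)=1, B(k)=1, C(k)=k**2 + 13*k/9 + 8/9.
Key eq: (1)·f(k+1) = (1)·f(k) + (k**2 + 13*k/9 + 8/9).
Bound: deg f ≤ 3.
Match coefficients ⇒ f(k) = k*(3*k**2 + 2*k + 3)/9.
So s_k = (B(k−1)f/C)·t_k = (k*(3*k**2 + 2*k + 3)/(9*k**2 + 13*k + 8))·t_k = k*(3*k**2 + 2*k + 3).
Δs = 9*k**2 + 13*k + 8, as required.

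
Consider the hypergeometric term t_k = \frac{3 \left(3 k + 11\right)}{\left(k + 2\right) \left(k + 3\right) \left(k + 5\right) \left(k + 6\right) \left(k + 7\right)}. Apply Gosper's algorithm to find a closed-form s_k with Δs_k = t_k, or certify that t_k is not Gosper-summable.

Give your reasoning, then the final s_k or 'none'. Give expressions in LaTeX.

s_k = \frac{k \left(k^{2} + 13 k + 52\right)}{20 \left(k^{3} + 13 k^{2} + 52 k + 60\right)}

The ratio is (k + 2)*(k + 5)*(3*k + 14)/((k + 4)*(k + 8)*(3*k + 11)).
A = k + 2, B = k + 8, C = k**2 + 23*k/3 + 44/3.
Solve (k + 2)·f(k+1) − (k + 7)·f(k) = k**2 + 23*k/3 + 44/3.
Bound: deg f ≤ 5.
Match coefficients ⇒ f(k) = k*(k + 3)*(k + 4)*(k**2 + 13*k + 52)/180.
Then R = B(k−1)f/C = k*(k + 3)*(k + 7)*(k**2 + 13*k + 52)/(60*(3*k + 11)), so s_k = R(k)·t_k = k*(k**2 + 13*k + 52)/(20*(k**3 + 13*k**2 + 52*k + 60)).
Δs = 3*(3*k + 11)/(k**5 + 23*k**4 + 203*k**3 + 853*k**2 + 1692*k + 1260), as required.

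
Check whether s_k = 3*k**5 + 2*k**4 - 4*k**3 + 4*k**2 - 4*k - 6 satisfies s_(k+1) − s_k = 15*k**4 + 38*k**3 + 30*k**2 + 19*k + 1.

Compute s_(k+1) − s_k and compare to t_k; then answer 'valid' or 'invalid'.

s_(k+1) = 3*k**5 + 17*k**4 + 34*k**3 + 34*k**2 + 15*k - 5
s_(k+1) − s_k = 15*k**4 + 38*k**3 + 30*k**2 + 19*k + 1
(s_(k+1) − s_k) − t_k = 0

valid; difference matches t_k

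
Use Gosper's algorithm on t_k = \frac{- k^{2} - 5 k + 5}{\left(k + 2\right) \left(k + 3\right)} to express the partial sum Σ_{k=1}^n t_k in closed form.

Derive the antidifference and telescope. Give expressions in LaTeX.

S(n) = \frac{n \left(2 - 3 n\right)}{3 \left(n + 3\right)}

Compute t_(k+1)/t_k: get (k + 2)*(5*k + (k + 1)**2)/((k + 4)*(k**2 + 5*k - 5)).
So A=k + 2 and B=k + 4, with C=k**2 + 5*k - 5.
Need (k + 2)·f(k+1) − (k + 3)·f(k) = k**2 + 5*k - 5.
deg f ≤ 2 (via 1,1,2).
Match coefficients ⇒ f(k) = k*(2*k - 7)/2.
Get s_k = R·t_k = k*(7 - 2*k)/(2*(k + 2)) with R(k) = B(k−1)f(k)/C(k) = k*(k + 3)*(2*k - 7)/(2*(k**2 + 5*k - 5)).
Δs = (-k**2 - 5*k + 5)/(k**2 + 5*k + 6), as required.
Telescope: S(n) = s_(n+1) − s_(1) = (-2*n**2 + 3*n + 5)/(2*(n + 3)) − (5/6) = n*(2 - 3*n)/(3*(n + 3)).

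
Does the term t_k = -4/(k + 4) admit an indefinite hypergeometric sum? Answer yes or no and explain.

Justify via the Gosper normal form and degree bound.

No; the coefficient equations for f are inconsistent.

The ratio is (k + 4)/(k + 5).
Gosper form: A/B · C(k+1)/C(k) with A=k + 4, B=k + 5, C=1.
f must satisfy (k + 4)·f(k+1) − (k + 4)·f(k) = 1.
Bound: deg f ≤ 0.
Put f(k) = c0: A·f(k+1) − B(k−1)·f(k) − C = -1; need -1 = 0 — inconsistent ⇒ no f, not summable.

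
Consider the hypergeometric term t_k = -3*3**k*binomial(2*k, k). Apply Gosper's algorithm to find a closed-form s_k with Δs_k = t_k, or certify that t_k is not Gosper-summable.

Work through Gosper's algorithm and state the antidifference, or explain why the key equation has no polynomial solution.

t_(k+1)/t_k = 6*(2*k + 1)/(k + 1).
So A=12*k + 6 and B=k + 1, with C=1.
Key eq: (12*k + 6)·f(k+1) = (k)·f(k) + (1).
From deg A=1, deg B=1, deg C=0: d=-1.
deg f ≤ -1 is impossible — no certificate.

none (Gosper's algorithm certifies no s_k)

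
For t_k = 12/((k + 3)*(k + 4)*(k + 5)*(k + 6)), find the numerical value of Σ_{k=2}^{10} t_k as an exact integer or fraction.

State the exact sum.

Step 1: r(k) = (k + 3)/(k + 7).
Take A(k)=k + 3, B(k)=k + 7, C(k)=1.
Solve (k + 3)·f(k+1) − (k + 6)·f(k) = 1.
Degrees (1,1,0) ⇒ d ≤ 3.
Match coefficients ⇒ f(k) = k*(k**2 + 12*k + 47)/180.
Then R = B(k−1)f/C = k*(k + 6)*(k**2 + 12*k + 47)/180, so s_k = R(k)·t_k = k*(k**2 + 12*k + 47)/(15*(k + 3)*(k + 4)*(k + 5)).
Δs = 12/(k**4 + 18*k**3 + 119*k**2 + 342*k + 360), as required.
Evaluate s at k=11 and k=2: 11/168 and 1/21; difference 1/56.

Σ = 1/56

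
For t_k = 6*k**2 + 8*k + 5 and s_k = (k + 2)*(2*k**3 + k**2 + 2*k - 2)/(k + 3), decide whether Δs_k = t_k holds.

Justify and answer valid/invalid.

Invalid: residual (-4*k**3 - 25*k**2 - 27*k - 17)/(k**2 + 7*k + 12) ≠ 0.

s_(k+1) = (k + 3)*(2*k + 2*(k + 1)**3 + (k + 1)**2)/(k + 4)
s_(k+1) − s_k = (6*k**4 + 46*k**3 + 108*k**2 + 104*k + 43)/(k**2 + 7*k + 12)
(s_(k+1) − s_k) − t_k = (-4*k**3 - 25*k**2 - 27*k - 17)/(k**2 + 7*k + 12)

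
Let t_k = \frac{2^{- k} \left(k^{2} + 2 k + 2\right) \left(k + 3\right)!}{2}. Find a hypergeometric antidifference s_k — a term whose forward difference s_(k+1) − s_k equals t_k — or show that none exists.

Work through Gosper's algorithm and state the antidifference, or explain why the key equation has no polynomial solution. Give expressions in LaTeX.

s_k = 2^{- k} \left(k - 1\right) \left(k + 3\right)!

t_(k+1)/t_k = (k + 4)*(2*k + (k + 1)**2 + 4)/(2*(k**2 + 2*k + 2)).
Gosper form: A/B · C(k+1)/C(k) with A=k/2 + 2, B=1, C=k**2 + 2*k + 2.
f must satisfy (k/2 + 2)·f(k+1) − (1)·f(k) = k**2 + 2*k + 2.
d = 1 from the (1,0,2) case.
A polynomial solution: f(k) = 2*(k - 1).
Certificate R = B(k−1)f/C = 2*(k - 1)/(k**2 + 2*k + 2) gives s_k = (k - 1)*factorial(k + 3)/2**k.
Check: Δs_k = (k**2 + 2*k + 2)*factorial(k + 3)/(2*2**k). ✓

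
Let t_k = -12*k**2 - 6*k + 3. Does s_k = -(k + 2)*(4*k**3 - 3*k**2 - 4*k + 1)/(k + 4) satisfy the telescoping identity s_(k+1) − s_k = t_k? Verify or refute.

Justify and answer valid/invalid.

Invalid: residual 2*(8*k**3 + 57*k**2 + 25*k - 13)/(k**2 + 9*k + 20) ≠ 0.

s_(k+1) = (-4*k**4 - 21*k**3 - 29*k**2 - 4*k + 6)/(k + 5)
s_(k+1) − s_k = (-12*k**4 - 98*k**3 - 177*k**2 - 43*k + 34)/(k**2 + 9*k + 20)
(s_(k+1) − s_k) − t_k = 2*(8*k**3 + 57*k**2 + 25*k - 13)/(k**2 + 9*k + 20)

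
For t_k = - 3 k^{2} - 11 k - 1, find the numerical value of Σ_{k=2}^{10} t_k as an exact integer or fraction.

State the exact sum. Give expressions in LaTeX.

r(k) = (3*k**2 + 17*k + 15)/(3*k**2 + 11*k + 1) after simplifying.
So A=1 and B=1, with C=k**2 + 11*k/3 + 1/3.
f must satisfy (1)·f(k+1) − (1)·f(k) = k**2 + 11*k/3 + 1/3.
From deg A=0, deg B=0, deg C=2: d=3.
Coefficient equations give f(k) = k*(k**2 + 4*k - 4)/3.
Then R = B(k−1)f/C = k*(k**2 + 4*k - 4)/(3*k**2 + 11*k + 1), so s_k = R(k)·t_k = k*(-k**2 - 4*k + 4).
s_(k+1) − s_k = -3*k**2 - 11*k - 1 = t_k.
Σ_(k=2)^(10) t_k = s_(11) − s_(2) = -1771 − (-16) = -1755.

Σ = -1755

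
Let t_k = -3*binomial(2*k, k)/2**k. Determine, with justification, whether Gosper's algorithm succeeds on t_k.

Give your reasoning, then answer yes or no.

r(k) = (2*k + 1)/(k + 1) after simplifying.
Take A(k)=2*k + 1, B(k)=k + 1, C(k)=1.
Solve (2*k + 1)·f(k+1) − (k)·f(k) = 1.
deg f ≤ -1 (via 1,1,0).
Negative degree bound (-1): no f exists, t_k not Gosper-summable.

No; the degree bound rules out any f.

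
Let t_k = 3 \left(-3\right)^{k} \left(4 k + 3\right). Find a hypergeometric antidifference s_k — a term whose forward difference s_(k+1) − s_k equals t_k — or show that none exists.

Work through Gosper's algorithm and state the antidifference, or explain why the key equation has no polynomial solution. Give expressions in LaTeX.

s_k = \left(-3\right)^{k + 1} k

t_(k+1)/t_k = 3*(-4*k - 7)/(4*k + 3).
Take A(k)=-3, B(k)=1, C(k)=k + 3/4.
f must satisfy (-3)·f(k+1) − (1)·f(k) = k + 3/4.
d = 1 from the (0,0,1) case.
Solve for f: f(k) = -k/4 (degree 1 ≤ 1).
Get s_k = R·t_k = (-3)**(k + 1)*k with R(k) = B(k−1)f(k)/C(k) = -k/(4*k + 3).
Verify: 3*(-3)**k*(4*k + 3) matches t_k.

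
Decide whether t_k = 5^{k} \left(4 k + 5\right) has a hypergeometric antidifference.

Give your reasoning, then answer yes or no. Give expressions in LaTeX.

Ratio r(k) = 5*(4*k + 9)/(4*k + 5).
Take A(k)=5, B(k)=1, C(k)=k + 5/4.
Key eq: (5)·f(k+1) = (1)·f(k) + (k + 5/4).
Degrees (0,0,1) ⇒ d ≤ 1.
Solving with deg f ≤ 1: f(k) = k/4.
Certificate R = B(k−1)f/C = k/(4*k + 5) gives s_k = 5**k*k.
Check: Δs_k = 5**k*(4*k + 5). ✓

Yes. s_k = 5^{k} k.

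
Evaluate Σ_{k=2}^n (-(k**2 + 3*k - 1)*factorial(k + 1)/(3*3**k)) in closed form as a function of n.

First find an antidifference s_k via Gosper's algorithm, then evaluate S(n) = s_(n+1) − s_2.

Ratio r(k) = (k + 2)*(3*k + (k + 1)**2 + 2)/(3*(k**2 + 3*k - 1)).
Factor: A=k/3 + 2/3; B=1; C=k**2 + 3*k - 1.
f must satisfy (k/3 + 2/3)·f(k+1) − (1)·f(k) = k**2 + 3*k - 1.
deg f ≤ 1 (via 1,0,2).
Solving with deg f ≤ 1: f(k) = 3*(k + 3).
Certificate R = B(k−1)f/C = 3*(k + 3)/(k**2 + 3*k - 1) gives s_k = -(k + 3)*factorial(k + 1)/3**k.
Verify: -(k**2 + 3*k - 1)*factorial(k + 1)/(3*3**k) matches t_k.
Telescope: S(n) = s_(n+1) − s_(2) = -3**(-n - 1)*(n + 4)*factorial(n + 2) − (-10/3) = 3**(-n - 1)*(10*3**n - n**3*factorial(n) - 7*n**2*factorial(n) - 14*n*factorial(n) - 8*factorial(n)).

S(n) = 3**(-n - 1)*(10*3**n - n**3*factorial(n) - 7*n**2*factorial(n) - 14*n*factorial(n) - 8*factorial(n))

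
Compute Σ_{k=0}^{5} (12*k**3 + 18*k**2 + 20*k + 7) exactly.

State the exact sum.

r(k) = (12*k**3 + 54*k**2 + 92*k + 57)/(12*k**3 + 18*k**2 + 20*k + 7) after simplifying.
A = 1, B = 1, C = k**3 + 3*k**2/2 + 5*k/3 + 7/12.
Key eq: (1)·f(k+1) = (1)·f(k) + (k**3 + 3*k**2/2 + 5*k/3 + 7/12).
Bound: deg f ≤ 4.
Coefficient equations give f(k) = k**2*(3*k**2 + 4)/12.
So s_k = (B(k−1)f/C)·t_k = (k**2*(3*k**2 + 4)/((2*k + 1)*(6*k**2 + 6*k + 7)))·t_k = k**2*(3*k**2 + 4).
Check: Δs_k = 12*k**3 + 18*k**2 + 20*k + 7. ✓
Sum = s_(6) − s_(0); s_(6) = 4032, s_(0) = 0 ⇒ 4032.

Σ = 4032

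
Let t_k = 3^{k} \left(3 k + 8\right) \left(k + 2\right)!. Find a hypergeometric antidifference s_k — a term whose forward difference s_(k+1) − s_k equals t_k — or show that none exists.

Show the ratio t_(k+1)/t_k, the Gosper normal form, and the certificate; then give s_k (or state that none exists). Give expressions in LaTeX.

The ratio is 3*(k + 3)*(3*k + 11)/(3*k + 8).
A = 3*k + 9, B = 1, C = k + 8/3.
Set up (3*k + 9)·f(k+1) − (1)·f(k) − (k + 8/3) = 0.
deg f ≤ 0 (via 1,0,1).
A polynomial solution: f(k) = 1/3.
So s_k = (B(k−1)f/C)·t_k = (1/(3*k + 8))·t_k = 3**k*factorial(k + 2).
Verify: 3**k*(3*k + 8)*factorial(k + 2) matches t_k.

s_k = 3^{k} \left(k + 2\right)!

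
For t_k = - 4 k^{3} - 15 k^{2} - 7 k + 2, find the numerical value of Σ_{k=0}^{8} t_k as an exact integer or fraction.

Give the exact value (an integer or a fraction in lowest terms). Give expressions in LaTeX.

Σ = -8478

Compute t_(k+1)/t_k: get (4*k**3 + 27*k**2 + 49*k + 24)/(4*k**3 + 15*k**2 + 7*k - 2).
Gosper form: A/B · C(k+1)/C(k) with A=1, B=1, C=k**3 + 15*k**2/4 + 7*k/4 - 1/2.
Key eq: (1)·f(k+1) = (1)·f(k) + (k**3 + 15*k**2/4 + 7*k/4 - 1/2).
Bound: deg f ≤ 4.
Coefficient equations give f(k) = k*(k**3 + 3*k**2 - 3*k - 3)/4.
So s_k = (B(k−1)f/C)·t_k = (k*(k**3 + 3*k**2 - 3*k - 3)/(4*k**3 + 15*k**2 + 7*k - 2))·t_k = k*(-k**3 - 3*k**2 + 3*k + 3).
Δs = -4*k**3 - 15*k**2 - 7*k + 2, as required.
Σ_(k=0)^(8) t_k = s_(9) − s_(0) = -8478 − (0) = -8478.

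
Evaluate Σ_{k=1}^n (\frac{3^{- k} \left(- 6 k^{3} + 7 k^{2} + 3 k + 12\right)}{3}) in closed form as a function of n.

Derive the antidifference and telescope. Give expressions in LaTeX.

S(n) = \frac{3^{- n} \left(- 6 \cdot 3^{n} + 3 n^{3} + 10 n^{2} + 15 n + 6\right)}{3}

r(k) = (6*k**3 + 11*k**2 + k - 16)/(3*(6*k**3 - 7*k**2 - 3*k - 12)) after simplifying.
So A=1/3 and B=1, with C=k**3 - 7*k**2/6 - k/2 - 2.
f must satisfy (1/3)·f(k+1) − (1)·f(k) = k**3 - 7*k**2/6 - k/2 - 2.
Degrees (0,0,3) ⇒ d ≤ 3.
Match coefficients ⇒ f(k) = -(3*k**3 + k**2 + 4*k - 2)/2.
Certificate R = B(k−1)f/C = -3*(3*k**3 + k**2 + 4*k - 2)/(6*k**3 - 7*k**2 - 3*k - 12) gives s_k = (3*k**3 + k**2 + 4*k - 2)/3**k.
Verify: (-6*k**3 + 7*k**2 + 3*k + 12)/(3*3**k) matches t_k.
Evaluate: s_(n+1) = 3**(-n - 1)*(3*n**3 + 10*n**2 + 15*n + 6); subtract s_(1) = 2 ⇒ S(n) = (-6*3**n + 3*n**3 + 10*n**2 + 15*n + 6)/(3*3**n).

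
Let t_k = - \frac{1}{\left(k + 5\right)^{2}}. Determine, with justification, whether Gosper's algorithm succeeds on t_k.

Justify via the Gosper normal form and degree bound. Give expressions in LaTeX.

Ratio r(k) = (k + 5)**2/(k + 6)**2.
A = k**2 + 10*k + 25, B = k**2 + 12*k + 36, C = 1.
f must satisfy (k**2 + 10*k + 25)·f(k+1) − (k**2 + 10*k + 25)·f(k) = 1.
d = 0 from the (2,2,0) case.
Write f(k) = c0. Then LHS − RHS = -1, requiring -1 = 0: contradictory. No certificate.

No; the coefficient equations for f are inconsistent.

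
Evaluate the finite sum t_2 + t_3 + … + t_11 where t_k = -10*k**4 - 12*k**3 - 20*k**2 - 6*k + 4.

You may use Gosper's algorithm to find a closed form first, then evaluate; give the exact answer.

Σ = -462440

r(k) = (5*k**4 + 26*k**3 + 58*k**2 + 61*k + 22)/(5*k**4 + 6*k**3 + 10*k**2 + 3*k - 2) after simplifying.
Take A(k)=1, B(k)=1, C(k)=k**4 + 6*k**3/5 + 2*k**2 + 3*k/5 - 2/5.
Set up (1)·f(k+1) − (1)·f(k) − (k**4 + 6*k**3/5 + 2*k**2 + 3*k/5 - 2/5) = 0.
From deg A=0, deg B=0, deg C=4: d=5.
Coefficient equations give f(k) = k*(k**4 - k**3 + 2*k**2 - 2*k - 2)/5.
Certificate R = B(k−1)f/C = k*(k**4 - k**3 + 2*k**2 - 2*k - 2)/(5*k**4 + 6*k**3 + 10*k**2 + 3*k - 2) gives s_k = 2*k*(-k**4 + k**3 - 2*k**2 + 2*k + 2).
s_(k+1) − s_k = -10*k**4 - 12*k**3 - 20*k**2 - 6*k + 4 = t_k.
Telescoping: Σ = s_(12) − s_(2) = -462480 − (-40) = -462440.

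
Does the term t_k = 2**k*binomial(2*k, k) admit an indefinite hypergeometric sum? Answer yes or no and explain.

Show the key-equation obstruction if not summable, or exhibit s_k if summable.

Step 1: r(k) = 4*(2*k + 1)/(k + 1).
A = 8*k + 4, B = k + 1, C = 1.
Set up (8*k + 4)·f(k+1) − (k)·f(k) − (1) = 0.
From deg A=1, deg B=1, deg C=0: d=-1.
deg f ≤ -1 is impossible — no certificate.

No — key equation has no polynomial f.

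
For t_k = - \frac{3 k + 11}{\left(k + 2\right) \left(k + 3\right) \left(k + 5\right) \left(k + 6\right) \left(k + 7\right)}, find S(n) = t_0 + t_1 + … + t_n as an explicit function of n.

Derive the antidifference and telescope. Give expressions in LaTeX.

S(n) = \frac{- n^{3} - 16 n^{2} - 81 n - 66}{60 \left(n^{3} + 16 n^{2} + 81 n + 126\right)}

Ratio r(k) = (k + 2)*(k + 5)*(3*k + 14)/((k + 4)*(k + 8)*(3*k + 11)).
So A=k + 2 and B=k + 8, with C=k**2 + 23*k/3 + 44/3.
Set up (k + 2)·f(k+1) − (k + 7)·f(k) − (k**2 + 23*k/3 + 44/3) = 0.
Bound: deg f ≤ 5.
A polynomial solution: f(k) = k*(k + 3)*(k + 4)*(k**2 + 13*k + 52)/180.
R(k) = B(k−1)·f(k)/C(k) = k*(k + 3)*(k + 7)*(k**2 + 13*k + 52)/(60*(3*k + 11)); s_k = R·t_k = k*(-k**2 - 13*k - 52)/(60*(k**3 + 13*k**2 + 52*k + 60)).
Verify: (-3*k - 11)/(k**5 + 23*k**4 + 203*k**3 + 853*k**2 + 1692*k + 1260) matches t_k.
Telescope: S(n) = s_(n+1) − s_(0) = (-n**3 - 16*n**2 - 81*n - 66)/(60*(n**3 + 16*n**2 + 81*n + 126)) − (0) = (-n**3 - 16*n**2 - 81*n - 66)/(60*(n**3 + 16*n**2 + 81*n + 126)).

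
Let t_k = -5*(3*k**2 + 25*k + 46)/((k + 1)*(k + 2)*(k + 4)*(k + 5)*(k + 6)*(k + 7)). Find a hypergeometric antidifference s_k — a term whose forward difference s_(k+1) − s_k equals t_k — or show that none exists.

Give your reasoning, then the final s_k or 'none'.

s_k = 5*k*(-k**2 - 11*k - 34)/(24*(k**3 + 11*k**2 + 34*k + 24))

The ratio is (k + 1)*(k + 4)*(25*k + 3*(k + 1)**2 + 71)/((k + 3)*(k + 8)*(3*k**2 + 25*k + 46)).
A = k + 1, B = k + 8, C = k**3 + 34*k**2/3 + 121*k/3 + 46.
Key eq: (k + 1)·f(k+1) = (k + 7)·f(k) + (k**3 + 34*k**2/3 + 121*k/3 + 46).
From deg A=1, deg B=1, deg C=3: d=6.
Solving with deg f ≤ 6: f(k) = k*(k + 2)*(k + 3)*(k + 5)*(k**2 + 11*k + 34)/72.
Then R = B(k−1)f/C = k*(k + 2)*(k + 5)*(k + 7)*(k**2 + 11*k + 34)/(24*(3*k**2 + 25*k + 46)), so s_k = R(k)·t_k = 5*k*(-k**2 - 11*k - 34)/(24*(k**3 + 11*k**2 + 34*k + 24)).
Verify: 5*(-3*k**2 - 25*k - 46)/(k**6 + 25*k**5 + 247*k**4 + 1219*k**3 + 3112*k**2 + 3796*k + 1680) matches t_k.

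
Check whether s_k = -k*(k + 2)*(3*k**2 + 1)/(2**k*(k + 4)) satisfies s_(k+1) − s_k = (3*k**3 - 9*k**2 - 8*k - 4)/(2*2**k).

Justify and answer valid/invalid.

Invalid: residual (-3*k**4 - 9*k**3 + 44*k**2 + 34*k + 16)/(2**k*(k**2 + 9*k + 20)) ≠ 0.

s_(k+1) = -(k + 1)*(k + 3)*(3*(k + 1)**2 + 1)/(2*2**k*(k + 5))
s_(k+1) − s_k = (3*k**5 + 12*k**4 - 47*k**3 - 168*k**2 - 128*k - 48)/(2*2**k*(k**2 + 9*k + 20))
(s_(k+1) − s_k) − t_k = (-3*k**4 - 9*k**3 + 44*k**2 + 34*k + 16)/(2**k*(k**2 + 9*k + 20))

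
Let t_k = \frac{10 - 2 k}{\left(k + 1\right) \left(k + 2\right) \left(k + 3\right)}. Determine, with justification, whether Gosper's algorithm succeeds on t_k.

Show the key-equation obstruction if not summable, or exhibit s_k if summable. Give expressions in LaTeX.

Step 1: r(k) = (k - 4)*(k + 1)/((k - 5)*(k + 4)).
Factor: A=k + 1; B=k + 4; C=k - 5.
Solve (k + 1)·f(k+1) − (k + 3)·f(k) = k - 5.
deg f ≤ 2 (via 1,1,1).
Solving with deg f ≤ 2: f(k) = -k*(k + 4).
Then R = B(k−1)f/C = -k*(k + 3)*(k + 4)/(k - 5), so s_k = R(k)·t_k = 2*k*(k + 4)/((k + 1)*(k + 2)).
Check: Δs_k = 2*(5 - k)/(k**3 + 6*k**2 + 11*k + 6). ✓

Yes. s_k = \frac{2 k \left(k + 4\right)}{\left(k + 1\right) \left(k + 2\right)}.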